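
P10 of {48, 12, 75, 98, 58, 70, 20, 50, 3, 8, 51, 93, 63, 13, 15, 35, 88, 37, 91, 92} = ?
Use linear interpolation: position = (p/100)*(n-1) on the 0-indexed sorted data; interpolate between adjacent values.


Sorted: 3, 8, 12, 13, 15, 20, 35, 37, 48, 50, 51, 58, 63, 70, 75, 88, 91, 92, 93, 98
n = 20
Index = 10/100 * 19 = 1.9000
Lower = data[1] = 8, Upper = data[2] = 12
P10 = 8 + 0.9000*(4) = 11.6000

P10 = 11.6000


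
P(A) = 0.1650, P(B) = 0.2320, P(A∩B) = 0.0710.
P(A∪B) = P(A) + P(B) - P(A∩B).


P(A∪B) = 0.1650 + 0.2320 - 0.0710
= 0.3970 - 0.0710
= 0.3260

P(A∪B) = 0.3260


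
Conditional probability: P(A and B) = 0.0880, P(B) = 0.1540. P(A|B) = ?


P(A|B) = 0.0880/0.1540 = 0.5714

P(A|B) = 0.5714


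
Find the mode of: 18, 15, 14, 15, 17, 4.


Frequencies: 4:1, 14:1, 15:2, 17:1, 18:1
Max frequency = 2
Mode = 15

Mode = 15


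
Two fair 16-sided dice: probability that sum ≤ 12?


Total outcomes = 16×16 = 256
Favorable (sum ≤ 12): 66
P = 66/256 = 0.2578

P = 0.2578


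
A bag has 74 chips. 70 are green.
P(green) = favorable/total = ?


P = 70/74 = 0.9459

P = 0.9459


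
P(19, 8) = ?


P(19,8) = 19!/11!
= 121645100408832000/39916800
= 3047466240

P(19,8) = 3047466240


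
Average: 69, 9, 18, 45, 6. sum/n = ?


Sum = 69 + 9 + 18 + 45 + 6 = 147
n = 5
Mean = 147/5 = 29.4000

Mean = 29.4000


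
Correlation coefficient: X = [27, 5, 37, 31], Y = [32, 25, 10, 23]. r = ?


Mean X = 25.0000, Mean Y = 22.5000
SD X = 12.083046, SD Y = 7.952987
Cov = -44.500000
r = -44.500000/(12.083046*7.952987) = -0.4631

r = -0.4631


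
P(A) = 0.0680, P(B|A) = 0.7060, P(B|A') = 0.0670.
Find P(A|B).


P(B) = P(B|A)*P(A) + P(B|A')*P(A')
= 0.7060*0.0680 + 0.0670*0.9320
= 0.048008 + 0.062444 = 0.110452
P(A|B) = 0.048008/0.110452 = 0.4347

P(A|B) = 0.4347


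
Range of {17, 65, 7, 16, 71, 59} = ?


Max = 71, Min = 7
Range = 71 - 7 = 64

Range = 64


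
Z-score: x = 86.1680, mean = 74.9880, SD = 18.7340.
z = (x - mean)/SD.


z = (86.1680 - 74.9880)/18.7340
= 11.1800/18.7340
= 0.5968

z = 0.5968


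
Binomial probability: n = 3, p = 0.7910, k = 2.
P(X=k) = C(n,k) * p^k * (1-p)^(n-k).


C(3,2) = 3
p^2 = 0.625681
(1-p)^1 = 0.209000
P = 3 * 0.625681 * 0.209000 = 0.3923

P(X=2) = 0.3923


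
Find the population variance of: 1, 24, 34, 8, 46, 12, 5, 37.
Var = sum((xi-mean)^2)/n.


Mean = 20.8750
Squared deviations: 395.0156, 9.7656, 172.2656, 165.7656, 631.2656, 78.7656, 252.0156, 260.0156
Sum = 1964.8750
Variance = 1964.8750/8 = 245.6094

Variance = 245.6094


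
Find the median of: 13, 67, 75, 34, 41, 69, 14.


Sorted: 13, 14, 34, 41, 67, 69, 75
n = 7 (odd)
Middle value = 41

Median = 41


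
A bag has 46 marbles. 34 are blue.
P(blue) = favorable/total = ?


P = 34/46 = 0.7391

P = 0.7391


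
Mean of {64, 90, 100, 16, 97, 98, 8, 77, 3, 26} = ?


Sum = 64 + 90 + 100 + 16 + 97 + 98 + 8 + 77 + 3 + 26 = 579
n = 10
Mean = 579/10 = 57.9000

Mean = 57.9000


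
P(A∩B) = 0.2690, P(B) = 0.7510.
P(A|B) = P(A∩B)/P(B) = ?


P(A|B) = 0.2690/0.7510 = 0.3582

P(A|B) = 0.3582


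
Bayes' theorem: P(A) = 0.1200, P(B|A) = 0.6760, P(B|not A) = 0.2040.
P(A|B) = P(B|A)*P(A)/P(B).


P(B) = P(B|A)*P(A) + P(B|A')*P(A')
= 0.6760*0.1200 + 0.2040*0.8800
= 0.081120 + 0.179520 = 0.260640
P(A|B) = 0.081120/0.260640 = 0.3112

P(A|B) = 0.3112


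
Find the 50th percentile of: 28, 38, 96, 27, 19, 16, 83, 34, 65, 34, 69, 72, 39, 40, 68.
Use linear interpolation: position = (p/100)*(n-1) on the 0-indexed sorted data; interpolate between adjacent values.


Sorted: 16, 19, 27, 28, 34, 34, 38, 39, 40, 65, 68, 69, 72, 83, 96
n = 15
Index = 50/100 * 14 = 7.0000
Lower = data[7] = 39, Upper = data[8] = 40
P50 = 39 + 0*(1) = 39.0000

P50 = 39.0000


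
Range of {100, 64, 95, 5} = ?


Max = 100, Min = 5
Range = 100 - 5 = 95

Range = 95


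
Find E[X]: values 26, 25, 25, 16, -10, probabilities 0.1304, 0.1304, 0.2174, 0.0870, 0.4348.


E[X] = 26*0.1304 + 25*0.1304 + 25*0.2174 + 16*0.0870 - 10*0.4348
= 3.3904 + 3.2600 + 5.4350 + 1.3920 - 4.3480
= 9.1294

E[X] = 9.1294


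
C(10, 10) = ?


C(10,10) = 10!/(10! × 0!)
= 3628800/(3628800 × 1)
= 1

C(10,10) = 1


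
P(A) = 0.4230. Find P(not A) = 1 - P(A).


P(not A) = 1 - 0.4230 = 0.5770

P(not A) = 0.5770


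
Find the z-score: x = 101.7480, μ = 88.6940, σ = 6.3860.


z = (101.7480 - 88.6940)/6.3860
= 13.0540/6.3860
= 2.0442

z = 2.0442


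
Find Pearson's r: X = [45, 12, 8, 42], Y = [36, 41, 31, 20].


Mean X = 26.7500, Mean Y = 32.0000
SD X = 16.843025, SD Y = 7.778175
Cov = -56.000000
r = -56.000000/(16.843025*7.778175) = -0.4275

r = -0.4275


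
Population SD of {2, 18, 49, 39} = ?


Mean = 27.0000
Variance = 333.5000
SD = sqrt(333.5000) = 18.2620

SD = 18.2620


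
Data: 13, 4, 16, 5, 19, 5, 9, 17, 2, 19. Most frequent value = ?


Frequencies: 2:1, 4:1, 5:2, 9:1, 13:1, 16:1, 17:1, 19:2
Max frequency = 2
Mode = 5, 19

Mode = 5, 19


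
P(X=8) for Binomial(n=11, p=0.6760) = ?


C(11,8) = 165
p^8 = 0.043609
(1-p)^3 = 0.034012
P = 165 * 0.043609 * 0.034012 = 0.2447

P(X=8) = 0.2447


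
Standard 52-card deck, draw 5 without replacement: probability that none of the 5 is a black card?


P(no black cards) = (26/52) × (25/51) × (24/50) × (23/49) × (22/48)
= 0.0253

P = 0.0253


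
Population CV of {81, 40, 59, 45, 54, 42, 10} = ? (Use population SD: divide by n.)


Mean = 47.2857
SD = 19.9837
CV = (19.9837/47.2857)*100 = 42.2615%

CV = 42.2615%


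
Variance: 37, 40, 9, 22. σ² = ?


Mean = 27.0000
Squared deviations: 100.0000, 169.0000, 324.0000, 25.0000
Sum = 618.0000
Variance = 618.0000/4 = 154.5000

Variance = 154.5000


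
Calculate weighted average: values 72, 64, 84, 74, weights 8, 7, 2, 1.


Numerator = 72*8 + 64*7 + 84*2 + 74*1 = 1266
Denominator = 8 + 7 + 2 + 1 = 18
WM = 1266/18 = 70.3333

WM = 70.3333


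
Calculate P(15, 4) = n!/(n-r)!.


P(15,4) = 15!/11!
= 1307674368000/39916800
= 32760

P(15,4) = 32760


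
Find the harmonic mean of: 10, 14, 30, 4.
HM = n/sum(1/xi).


Sum of reciprocals = 1/10 + 1/14 + 1/30 + 1/4 = 0.454762
HM = 4/0.454762 = 8.7958

HM = 8.7958


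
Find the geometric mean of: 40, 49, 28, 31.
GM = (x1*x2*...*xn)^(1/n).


Product = 40 × 49 × 28 × 31 = 1701280
GM = 1701280^(1/4) = 36.1155

GM = 36.1155


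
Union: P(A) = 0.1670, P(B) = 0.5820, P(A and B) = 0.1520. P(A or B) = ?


P(A∪B) = 0.1670 + 0.5820 - 0.1520
= 0.7490 - 0.1520
= 0.5970

P(A∪B) = 0.5970


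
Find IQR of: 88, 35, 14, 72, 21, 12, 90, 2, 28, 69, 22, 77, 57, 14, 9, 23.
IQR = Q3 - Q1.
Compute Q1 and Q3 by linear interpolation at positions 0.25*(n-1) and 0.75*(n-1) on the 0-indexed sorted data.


Sorted: 2, 9, 12, 14, 14, 21, 22, 23, 28, 35, 57, 69, 72, 77, 88, 90
Q1 (25th %ile) = 14.0000
Q3 (75th %ile) = 69.7500
IQR = 69.7500 - 14.0000 = 55.7500

IQR = 55.7500


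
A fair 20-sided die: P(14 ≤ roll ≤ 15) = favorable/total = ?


Favorable outcomes (14 ≤ roll ≤ 15): 2
Total outcomes = 20
P = 2/20 = 0.1000

P = 0.1000


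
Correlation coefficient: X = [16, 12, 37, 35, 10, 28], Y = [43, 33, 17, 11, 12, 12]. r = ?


Mean X = 23.0000, Mean Y = 21.3333
SD X = 10.832051, SD Y = 12.283684
Cov = -65.000000
r = -65.000000/(10.832051*12.283684) = -0.4885

r = -0.4885


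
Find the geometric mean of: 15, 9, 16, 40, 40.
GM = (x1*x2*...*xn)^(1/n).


Product = 15 × 9 × 16 × 40 × 40 = 3456000
GM = 3456000^(1/5) = 20.3102

GM = 20.3102


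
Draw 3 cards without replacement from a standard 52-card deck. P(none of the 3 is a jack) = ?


P(no jacks) = (48/52) × (47/51) × (46/50)
= 0.7826

P = 0.7826


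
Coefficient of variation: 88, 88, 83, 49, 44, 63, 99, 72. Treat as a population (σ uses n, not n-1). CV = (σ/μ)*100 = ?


Mean = 73.2500
SD = 18.5186
CV = (18.5186/73.2500)*100 = 25.2813%

CV = 25.2813%


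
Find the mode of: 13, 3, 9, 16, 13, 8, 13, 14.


Frequencies: 3:1, 8:1, 9:1, 13:3, 14:1, 16:1
Max frequency = 3
Mode = 13

Mode = 13


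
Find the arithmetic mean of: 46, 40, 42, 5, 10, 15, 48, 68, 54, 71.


Sum = 46 + 40 + 42 + 5 + 10 + 15 + 48 + 68 + 54 + 71 = 399
n = 10
Mean = 399/10 = 39.9000

Mean = 39.9000


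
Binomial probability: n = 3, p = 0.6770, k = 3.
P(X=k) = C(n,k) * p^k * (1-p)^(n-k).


C(3,3) = 1
p^3 = 0.310289
(1-p)^0 = 1.000000
P = 1 * 0.310289 * 1.000000 = 0.3103

P(X=3) = 0.3103


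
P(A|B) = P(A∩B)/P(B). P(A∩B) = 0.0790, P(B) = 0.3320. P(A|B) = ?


P(A|B) = 0.0790/0.3320 = 0.2380

P(A|B) = 0.2380


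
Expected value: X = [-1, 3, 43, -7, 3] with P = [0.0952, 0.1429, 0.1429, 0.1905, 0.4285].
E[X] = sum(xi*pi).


E[X] = -1*0.0952 + 3*0.1429 + 43*0.1429 - 7*0.1905 + 3*0.4285
= -0.0952 + 0.4287 + 6.1447 - 1.3335 + 1.2855
= 6.4302

E[X] = 6.4302


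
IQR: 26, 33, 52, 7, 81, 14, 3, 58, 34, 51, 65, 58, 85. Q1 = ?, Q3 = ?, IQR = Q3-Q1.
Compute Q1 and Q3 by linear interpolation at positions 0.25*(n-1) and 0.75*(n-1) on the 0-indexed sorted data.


Sorted: 3, 7, 14, 26, 33, 34, 51, 52, 58, 58, 65, 81, 85
Q1 (25th %ile) = 26.0000
Q3 (75th %ile) = 58.0000
IQR = 58.0000 - 26.0000 = 32.0000

IQR = 32.0000


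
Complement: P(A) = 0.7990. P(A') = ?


P(not A) = 1 - 0.7990 = 0.2010

P(not A) = 0.2010


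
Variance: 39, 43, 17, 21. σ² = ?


Mean = 30.0000
Squared deviations: 81.0000, 169.0000, 169.0000, 81.0000
Sum = 500.0000
Variance = 500.0000/4 = 125.0000

Variance = 125.0000


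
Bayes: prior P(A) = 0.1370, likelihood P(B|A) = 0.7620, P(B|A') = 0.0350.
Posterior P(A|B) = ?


P(B) = P(B|A)*P(A) + P(B|A')*P(A')
= 0.7620*0.1370 + 0.0350*0.8630
= 0.104394 + 0.030205 = 0.134599
P(A|B) = 0.104394/0.134599 = 0.7756

P(A|B) = 0.7756


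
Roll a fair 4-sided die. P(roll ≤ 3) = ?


Favorable outcomes (roll ≤ 3): 3
Total outcomes = 4
P = 3/4 = 0.7500

P = 0.7500


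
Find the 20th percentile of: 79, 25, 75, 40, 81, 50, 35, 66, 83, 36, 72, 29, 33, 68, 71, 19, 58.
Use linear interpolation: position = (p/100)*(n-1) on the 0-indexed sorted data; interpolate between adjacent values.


Sorted: 19, 25, 29, 33, 35, 36, 40, 50, 58, 66, 68, 71, 72, 75, 79, 81, 83
n = 17
Index = 20/100 * 16 = 3.2000
Lower = data[3] = 33, Upper = data[4] = 35
P20 = 33 + 0.2000*(2) = 33.4000

P20 = 33.4000


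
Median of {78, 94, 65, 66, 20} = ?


Sorted: 20, 65, 66, 78, 94
n = 5 (odd)
Middle value = 66

Median = 66


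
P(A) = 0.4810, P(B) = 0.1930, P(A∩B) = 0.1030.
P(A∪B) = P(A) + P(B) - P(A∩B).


P(A∪B) = 0.4810 + 0.1930 - 0.1030
= 0.6740 - 0.1030
= 0.5710

P(A∪B) = 0.5710


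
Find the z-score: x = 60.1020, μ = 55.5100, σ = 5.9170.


z = (60.1020 - 55.5100)/5.9170
= 4.5920/5.9170
= 0.7761

z = 0.7761


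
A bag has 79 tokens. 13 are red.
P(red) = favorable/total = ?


P = 13/79 = 0.1646

P = 0.1646


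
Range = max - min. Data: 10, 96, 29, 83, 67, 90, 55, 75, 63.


Max = 96, Min = 10
Range = 96 - 10 = 86

Range = 86


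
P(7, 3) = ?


P(7,3) = 7!/4!
= 5040/24
= 210

P(7,3) = 210


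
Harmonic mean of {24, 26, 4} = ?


Sum of reciprocals = 1/24 + 1/26 + 1/4 = 0.330128
HM = 3/0.330128 = 9.0874

HM = 9.0874


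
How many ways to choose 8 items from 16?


C(16,8) = 16!/(8! × 8!)
= 20922789888000/(40320 × 40320)
= 12870

C(16,8) = 12870


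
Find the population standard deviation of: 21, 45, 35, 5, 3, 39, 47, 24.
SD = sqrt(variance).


Mean = 27.3750
Variance = 254.4844
SD = sqrt(254.4844) = 15.9526

SD = 15.9526


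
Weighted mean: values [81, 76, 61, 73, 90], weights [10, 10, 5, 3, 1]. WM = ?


Numerator = 81*10 + 76*10 + 61*5 + 73*3 + 90*1 = 2184
Denominator = 10 + 10 + 5 + 3 + 1 = 29
WM = 2184/29 = 75.3103

WM = 75.3103


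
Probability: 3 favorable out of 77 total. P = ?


P = 3/77 = 0.0390

P = 0.0390


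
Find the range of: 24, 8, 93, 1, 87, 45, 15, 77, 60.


Max = 93, Min = 1
Range = 93 - 1 = 92

Range = 92


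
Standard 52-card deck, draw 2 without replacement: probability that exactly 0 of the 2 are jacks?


Hypergeometric: P(X=0) = C(4,0)·C(48,2) / C(52,2)
= 1 × 1128 / 1326
= 1128/1326 = 0.8507

P = 0.8507


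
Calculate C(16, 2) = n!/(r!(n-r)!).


C(16,2) = 16!/(2! × 14!)
= 20922789888000/(2 × 87178291200)
= 120

C(16,2) = 120


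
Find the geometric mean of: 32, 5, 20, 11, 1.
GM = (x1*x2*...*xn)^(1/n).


Product = 32 × 5 × 20 × 11 × 1 = 35200
GM = 35200^(1/5) = 8.1154

GM = 8.1154


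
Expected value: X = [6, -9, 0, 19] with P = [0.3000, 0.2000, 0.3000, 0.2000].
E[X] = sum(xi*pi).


E[X] = 6*0.3000 - 9*0.2000 + 0*0.3000 + 19*0.2000
= 1.8000 - 1.8000 + 0 + 3.8000
= 3.8000

E[X] = 3.8000


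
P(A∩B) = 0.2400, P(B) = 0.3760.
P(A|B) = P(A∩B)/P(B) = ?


P(A|B) = 0.2400/0.3760 = 0.6383

P(A|B) = 0.6383


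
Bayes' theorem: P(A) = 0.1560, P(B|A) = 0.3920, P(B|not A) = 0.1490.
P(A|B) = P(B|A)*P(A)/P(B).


P(B) = P(B|A)*P(A) + P(B|A')*P(A')
= 0.3920*0.1560 + 0.1490*0.8440
= 0.061152 + 0.125756 = 0.186908
P(A|B) = 0.061152/0.186908 = 0.3272

P(A|B) = 0.3272


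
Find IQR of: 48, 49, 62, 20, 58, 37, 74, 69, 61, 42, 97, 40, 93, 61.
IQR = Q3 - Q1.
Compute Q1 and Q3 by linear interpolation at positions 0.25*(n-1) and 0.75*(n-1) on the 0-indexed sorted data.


Sorted: 20, 37, 40, 42, 48, 49, 58, 61, 61, 62, 69, 74, 93, 97
Q1 (25th %ile) = 43.5000
Q3 (75th %ile) = 67.2500
IQR = 67.2500 - 43.5000 = 23.7500

IQR = 23.7500


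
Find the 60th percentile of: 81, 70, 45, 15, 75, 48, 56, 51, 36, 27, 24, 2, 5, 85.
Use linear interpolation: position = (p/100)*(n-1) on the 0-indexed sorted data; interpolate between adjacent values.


Sorted: 2, 5, 15, 24, 27, 36, 45, 48, 51, 56, 70, 75, 81, 85
n = 14
Index = 60/100 * 13 = 7.8000
Lower = data[7] = 48, Upper = data[8] = 51
P60 = 48 + 0.8000*(3) = 50.4000

P60 = 50.4000


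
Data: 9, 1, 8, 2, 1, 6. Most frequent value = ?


Frequencies: 1:2, 2:1, 6:1, 8:1, 9:1
Max frequency = 2
Mode = 1

Mode = 1


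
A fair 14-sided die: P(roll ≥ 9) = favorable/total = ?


Favorable outcomes (roll ≥ 9): 6
Total outcomes = 14
P = 6/14 = 0.4286

P = 0.4286


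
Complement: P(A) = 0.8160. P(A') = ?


P(not A) = 1 - 0.8160 = 0.1840

P(not A) = 0.1840


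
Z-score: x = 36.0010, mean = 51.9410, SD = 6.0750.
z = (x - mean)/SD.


z = (36.0010 - 51.9410)/6.0750
= -15.9400/6.0750
= -2.6239

z = -2.6239


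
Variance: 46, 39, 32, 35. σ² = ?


Mean = 38.0000
Squared deviations: 64.0000, 1.0000, 36.0000, 9.0000
Sum = 110.0000
Variance = 110.0000/4 = 27.5000

Variance = 27.5000


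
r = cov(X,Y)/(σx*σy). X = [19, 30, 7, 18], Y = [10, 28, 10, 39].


Mean X = 18.5000, Mean Y = 21.7500
SD X = 8.139410, SD Y = 12.376894
Cov = 48.125000
r = 48.125000/(8.139410*12.376894) = 0.4777

r = 0.4777


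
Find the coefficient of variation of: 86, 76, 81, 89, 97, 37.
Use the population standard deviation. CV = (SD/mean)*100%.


Mean = 77.6667
SD = 19.3190
CV = (19.3190/77.6667)*100 = 24.8742%

CV = 24.8742%


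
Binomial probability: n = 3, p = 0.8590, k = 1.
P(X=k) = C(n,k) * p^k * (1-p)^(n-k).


C(3,1) = 3
p^1 = 0.859000
(1-p)^2 = 0.019881
P = 3 * 0.859000 * 0.019881 = 0.0512

P(X=1) = 0.0512


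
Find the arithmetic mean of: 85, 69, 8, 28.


Sum = 85 + 69 + 8 + 28 = 190
n = 4
Mean = 190/4 = 47.5000

Mean = 47.5000


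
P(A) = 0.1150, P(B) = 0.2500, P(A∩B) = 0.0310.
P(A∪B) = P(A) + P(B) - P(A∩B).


P(A∪B) = 0.1150 + 0.2500 - 0.0310
= 0.3650 - 0.0310
= 0.3340

P(A∪B) = 0.3340


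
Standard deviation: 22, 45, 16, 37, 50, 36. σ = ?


Mean = 34.3333
Variance = 142.8889
SD = sqrt(142.8889) = 11.9536

SD = 11.9536


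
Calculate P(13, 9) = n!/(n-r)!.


P(13,9) = 13!/4!
= 6227020800/24
= 259459200

P(13,9) = 259459200


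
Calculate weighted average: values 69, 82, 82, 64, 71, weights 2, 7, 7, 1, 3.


Numerator = 69*2 + 82*7 + 82*7 + 64*1 + 71*3 = 1563
Denominator = 2 + 7 + 7 + 1 + 3 = 20
WM = 1563/20 = 78.1500

WM = 78.1500


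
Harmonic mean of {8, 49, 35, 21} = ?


Sum of reciprocals = 1/8 + 1/49 + 1/35 + 1/21 = 0.221599
HM = 4/0.221599 = 18.0507

HM = 18.0507


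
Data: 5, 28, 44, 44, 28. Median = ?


Sorted: 5, 28, 28, 44, 44
n = 5 (odd)
Middle value = 28

Median = 28


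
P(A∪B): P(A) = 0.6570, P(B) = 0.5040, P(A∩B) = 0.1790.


P(A∪B) = 0.6570 + 0.5040 - 0.1790
= 1.1610 - 0.1790
= 0.9820

P(A∪B) = 0.9820


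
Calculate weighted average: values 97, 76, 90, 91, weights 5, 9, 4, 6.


Numerator = 97*5 + 76*9 + 90*4 + 91*6 = 2075
Denominator = 5 + 9 + 4 + 6 = 24
WM = 2075/24 = 86.4583

WM = 86.4583


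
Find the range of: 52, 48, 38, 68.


Max = 68, Min = 38
Range = 68 - 38 = 30

Range = 30


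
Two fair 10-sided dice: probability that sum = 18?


Total outcomes = 10×10 = 100
Favorable (sum = 18): 3
P = 3/100 = 0.0300

P = 0.0300


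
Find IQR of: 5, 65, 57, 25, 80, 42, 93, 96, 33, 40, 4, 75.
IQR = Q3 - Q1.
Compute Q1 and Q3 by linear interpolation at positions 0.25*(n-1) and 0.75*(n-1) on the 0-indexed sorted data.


Sorted: 4, 5, 25, 33, 40, 42, 57, 65, 75, 80, 93, 96
Q1 (25th %ile) = 31.0000
Q3 (75th %ile) = 76.2500
IQR = 76.2500 - 31.0000 = 45.2500

IQR = 45.2500


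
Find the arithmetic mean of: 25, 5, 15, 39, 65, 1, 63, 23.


Sum = 25 + 5 + 15 + 39 + 65 + 1 + 63 + 23 = 236
n = 8
Mean = 236/8 = 29.5000

Mean = 29.5000


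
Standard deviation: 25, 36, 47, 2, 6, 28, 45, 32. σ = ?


Mean = 27.6250
Variance = 237.2344
SD = sqrt(237.2344) = 15.4024

SD = 15.4024


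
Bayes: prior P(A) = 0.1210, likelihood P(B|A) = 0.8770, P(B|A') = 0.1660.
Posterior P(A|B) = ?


P(B) = P(B|A)*P(A) + P(B|A')*P(A')
= 0.8770*0.1210 + 0.1660*0.8790
= 0.106117 + 0.145914 = 0.252031
P(A|B) = 0.106117/0.252031 = 0.4210

P(A|B) = 0.4210


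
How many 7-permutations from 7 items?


P(7,7) = 7!/0!
= 5040/1
= 5040

P(7,7) = 5040


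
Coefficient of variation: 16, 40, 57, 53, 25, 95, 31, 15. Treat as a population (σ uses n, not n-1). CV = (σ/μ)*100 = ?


Mean = 41.5000
SD = 24.9299
CV = (24.9299/41.5000)*100 = 60.0721%

CV = 60.0721%


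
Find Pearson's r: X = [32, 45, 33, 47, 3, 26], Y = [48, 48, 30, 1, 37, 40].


Mean X = 31.0000, Mean Y = 34.0000
SD X = 14.525839, SD Y = 16.031220
Cov = -73.333333
r = -73.333333/(14.525839*16.031220) = -0.3149

r = -0.3149


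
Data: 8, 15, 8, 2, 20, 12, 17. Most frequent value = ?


Frequencies: 2:1, 8:2, 12:1, 15:1, 17:1, 20:1
Max frequency = 2
Mode = 8

Mode = 8


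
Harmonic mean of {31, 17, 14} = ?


Sum of reciprocals = 1/31 + 1/17 + 1/14 = 0.162510
HM = 3/0.162510 = 18.4604

HM = 18.4604


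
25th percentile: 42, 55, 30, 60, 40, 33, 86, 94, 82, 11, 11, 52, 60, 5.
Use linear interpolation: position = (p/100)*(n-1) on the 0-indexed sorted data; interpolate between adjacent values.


Sorted: 5, 11, 11, 30, 33, 40, 42, 52, 55, 60, 60, 82, 86, 94
n = 14
Index = 25/100 * 13 = 3.2500
Lower = data[3] = 30, Upper = data[4] = 33
P25 = 30 + 0.2500*(3) = 30.7500

P25 = 30.7500


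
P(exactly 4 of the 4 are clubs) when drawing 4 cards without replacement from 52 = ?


Hypergeometric: P(X=4) = C(13,4)·C(39,0) / C(52,4)
= 715 × 1 / 270725
= 715/270725 = 0.0026

P = 0.0026


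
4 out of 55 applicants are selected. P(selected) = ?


P = 4/55 = 0.0727

P = 0.0727


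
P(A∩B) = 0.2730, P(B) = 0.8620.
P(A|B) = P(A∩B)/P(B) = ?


P(A|B) = 0.2730/0.8620 = 0.3167

P(A|B) = 0.3167


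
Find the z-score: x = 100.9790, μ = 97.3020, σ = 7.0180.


z = (100.9790 - 97.3020)/7.0180
= 3.6770/7.0180
= 0.5239

z = 0.5239


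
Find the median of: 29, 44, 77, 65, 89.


Sorted: 29, 44, 65, 77, 89
n = 5 (odd)
Middle value = 65

Median = 65


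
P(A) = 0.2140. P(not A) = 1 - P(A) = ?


P(not A) = 1 - 0.2140 = 0.7860

P(not A) = 0.7860


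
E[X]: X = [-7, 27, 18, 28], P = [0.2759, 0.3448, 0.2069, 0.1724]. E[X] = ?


E[X] = -7*0.2759 + 27*0.3448 + 18*0.2069 + 28*0.1724
= -1.9313 + 9.3096 + 3.7242 + 4.8272
= 15.9297

E[X] = 15.9297


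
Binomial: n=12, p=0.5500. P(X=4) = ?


C(12,4) = 495
p^4 = 0.091506
(1-p)^8 = 0.001682
P = 495 * 0.091506 * 0.001682 = 0.0762

P(X=4) = 0.0762


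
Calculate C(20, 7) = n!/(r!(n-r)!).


C(20,7) = 20!/(7! × 13!)
= 2432902008176640000/(5040 × 6227020800)
= 77520

C(20,7) = 77520


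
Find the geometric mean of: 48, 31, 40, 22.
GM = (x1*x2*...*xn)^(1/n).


Product = 48 × 31 × 40 × 22 = 1309440
GM = 1309440^(1/4) = 33.8276

GM = 33.8276


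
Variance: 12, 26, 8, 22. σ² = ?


Mean = 17.0000
Squared deviations: 25.0000, 81.0000, 81.0000, 25.0000
Sum = 212.0000
Variance = 212.0000/4 = 53.0000

Variance = 53.0000


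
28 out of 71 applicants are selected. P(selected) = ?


P = 28/71 = 0.3944

P = 0.3944


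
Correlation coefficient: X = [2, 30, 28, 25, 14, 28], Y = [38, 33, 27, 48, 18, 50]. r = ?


Mean X = 21.1667, Mean Y = 35.6667
SD X = 10.040197, SD Y = 11.234866
Cov = 24.055556
r = 24.055556/(10.040197*11.234866) = 0.2133

r = 0.2133


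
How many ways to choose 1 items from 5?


C(5,1) = 5!/(1! × 4!)
= 120/(1 × 24)
= 5

C(5,1) = 5


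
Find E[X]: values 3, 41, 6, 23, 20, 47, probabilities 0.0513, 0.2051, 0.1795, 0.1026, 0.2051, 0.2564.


E[X] = 3*0.0513 + 41*0.2051 + 6*0.1795 + 23*0.1026 + 20*0.2051 + 47*0.2564
= 0.1539 + 8.4091 + 1.0770 + 2.3598 + 4.1020 + 12.0508
= 28.1526

E[X] = 28.1526


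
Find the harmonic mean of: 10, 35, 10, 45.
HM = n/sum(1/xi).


Sum of reciprocals = 1/10 + 1/35 + 1/10 + 1/45 = 0.250794
HM = 4/0.250794 = 15.9494

HM = 15.9494


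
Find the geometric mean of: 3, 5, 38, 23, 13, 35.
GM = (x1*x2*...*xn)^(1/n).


Product = 3 × 5 × 38 × 23 × 13 × 35 = 5965050
GM = 5965050^(1/6) = 13.4669

GM = 13.4669


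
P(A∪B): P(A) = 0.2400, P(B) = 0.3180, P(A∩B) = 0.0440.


P(A∪B) = 0.2400 + 0.3180 - 0.0440
= 0.5580 - 0.0440
= 0.5140

P(A∪B) = 0.5140


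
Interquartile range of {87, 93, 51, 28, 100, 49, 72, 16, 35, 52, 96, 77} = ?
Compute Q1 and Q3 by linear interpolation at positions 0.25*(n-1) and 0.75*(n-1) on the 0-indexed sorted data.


Sorted: 16, 28, 35, 49, 51, 52, 72, 77, 87, 93, 96, 100
Q1 (25th %ile) = 45.5000
Q3 (75th %ile) = 88.5000
IQR = 88.5000 - 45.5000 = 43.0000

IQR = 43.0000


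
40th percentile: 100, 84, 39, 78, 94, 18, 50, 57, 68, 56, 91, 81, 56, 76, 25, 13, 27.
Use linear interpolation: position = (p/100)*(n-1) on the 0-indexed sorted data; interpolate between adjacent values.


Sorted: 13, 18, 25, 27, 39, 50, 56, 56, 57, 68, 76, 78, 81, 84, 91, 94, 100
n = 17
Index = 40/100 * 16 = 6.4000
Lower = data[6] = 56, Upper = data[7] = 56
P40 = 56 + 0.4000*(0) = 56.0000

P40 = 56.0000


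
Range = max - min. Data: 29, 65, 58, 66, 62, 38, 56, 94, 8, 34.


Max = 94, Min = 8
Range = 94 - 8 = 86

Range = 86


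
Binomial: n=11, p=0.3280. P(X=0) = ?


C(11,0) = 1
p^0 = 1.000000
(1-p)^11 = 0.012620
P = 1 * 1.000000 * 0.012620 = 0.0126

P(X=0) = 0.0126


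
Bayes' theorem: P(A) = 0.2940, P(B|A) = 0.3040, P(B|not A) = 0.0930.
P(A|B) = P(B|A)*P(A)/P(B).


P(B) = P(B|A)*P(A) + P(B|A')*P(A')
= 0.3040*0.2940 + 0.0930*0.7060
= 0.089376 + 0.065658 = 0.155034
P(A|B) = 0.089376/0.155034 = 0.5765

P(A|B) = 0.5765


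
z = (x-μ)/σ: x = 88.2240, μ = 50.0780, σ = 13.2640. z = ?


z = (88.2240 - 50.0780)/13.2640
= 38.1460/13.2640
= 2.8759

z = 2.8759


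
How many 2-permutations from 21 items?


P(21,2) = 21!/19!
= 51090942171709440000/121645100408832000
= 420

P(21,2) = 420


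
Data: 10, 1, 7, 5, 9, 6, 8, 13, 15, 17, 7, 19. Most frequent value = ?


Frequencies: 1:1, 5:1, 6:1, 7:2, 8:1, 9:1, 10:1, 13:1, 15:1, 17:1, 19:1
Max frequency = 2
Mode = 7

Mode = 7


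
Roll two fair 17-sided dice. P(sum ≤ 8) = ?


Total outcomes = 17×17 = 289
Favorable (sum ≤ 8): 28
P = 28/289 = 0.0969

P = 0.0969


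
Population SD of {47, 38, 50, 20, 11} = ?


Mean = 33.2000
Variance = 232.5600
SD = sqrt(232.5600) = 15.2499

SD = 15.2499


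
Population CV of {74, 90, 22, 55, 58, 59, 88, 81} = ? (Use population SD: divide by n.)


Mean = 65.8750
SD = 20.9728
CV = (20.9728/65.8750)*100 = 31.8373%

CV = 31.8373%


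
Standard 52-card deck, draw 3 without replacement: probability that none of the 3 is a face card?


P(no face cards) = (40/52) × (39/51) × (38/50)
= 0.4471

P = 0.4471


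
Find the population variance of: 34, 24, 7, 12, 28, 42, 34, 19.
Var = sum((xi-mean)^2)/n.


Mean = 25.0000
Squared deviations: 81.0000, 1.0000, 324.0000, 169.0000, 9.0000, 289.0000, 81.0000, 36.0000
Sum = 990.0000
Variance = 990.0000/8 = 123.7500

Variance = 123.7500


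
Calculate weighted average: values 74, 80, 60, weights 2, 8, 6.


Numerator = 74*2 + 80*8 + 60*6 = 1148
Denominator = 2 + 8 + 6 = 16
WM = 1148/16 = 71.7500

WM = 71.7500


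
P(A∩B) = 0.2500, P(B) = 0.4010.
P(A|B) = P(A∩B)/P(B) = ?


P(A|B) = 0.2500/0.4010 = 0.6234

P(A|B) = 0.6234


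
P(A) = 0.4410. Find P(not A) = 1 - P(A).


P(not A) = 1 - 0.4410 = 0.5590

P(not A) = 0.5590


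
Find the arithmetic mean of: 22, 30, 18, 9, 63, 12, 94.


Sum = 22 + 30 + 18 + 9 + 63 + 12 + 94 = 248
n = 7
Mean = 248/7 = 35.4286

Mean = 35.4286


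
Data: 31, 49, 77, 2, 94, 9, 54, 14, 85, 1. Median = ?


Sorted: 1, 2, 9, 14, 31, 49, 54, 77, 85, 94
n = 10 (even)
Middle values: 31 and 49
Median = (31+49)/2 = 40.0000

Median = 40.0000


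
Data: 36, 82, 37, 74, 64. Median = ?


Sorted: 36, 37, 64, 74, 82
n = 5 (odd)
Middle value = 64

Median = 64


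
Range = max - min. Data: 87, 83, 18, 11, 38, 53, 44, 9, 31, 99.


Max = 99, Min = 9
Range = 99 - 9 = 90

Range = 90


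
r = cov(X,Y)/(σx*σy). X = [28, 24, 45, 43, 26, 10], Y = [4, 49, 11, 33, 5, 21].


Mean X = 29.3333, Mean Y = 20.5000
SD X = 11.883696, SD Y = 16.183840
Cov = -11.000000
r = -11.000000/(11.883696*16.183840) = -0.0572

r = -0.0572


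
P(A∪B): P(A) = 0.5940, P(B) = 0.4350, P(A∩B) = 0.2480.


P(A∪B) = 0.5940 + 0.4350 - 0.2480
= 1.0290 - 0.2480
= 0.7810

P(A∪B) = 0.7810


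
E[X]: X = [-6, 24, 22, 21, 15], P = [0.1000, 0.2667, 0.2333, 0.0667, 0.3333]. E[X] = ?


E[X] = -6*0.1000 + 24*0.2667 + 22*0.2333 + 21*0.0667 + 15*0.3333
= -0.6000 + 6.4008 + 5.1326 + 1.4007 + 4.9995
= 17.3336

E[X] = 17.3336


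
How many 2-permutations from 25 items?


P(25,2) = 25!/23!
= 15511210043330985984000000/25852016738884976640000
= 600

P(25,2) = 600


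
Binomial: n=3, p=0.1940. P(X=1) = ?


C(3,1) = 3
p^1 = 0.194000
(1-p)^2 = 0.649636
P = 3 * 0.194000 * 0.649636 = 0.3781

P(X=1) = 0.3781


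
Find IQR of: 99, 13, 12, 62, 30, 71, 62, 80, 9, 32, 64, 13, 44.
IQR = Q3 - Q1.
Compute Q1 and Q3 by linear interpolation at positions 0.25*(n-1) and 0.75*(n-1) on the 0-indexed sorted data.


Sorted: 9, 12, 13, 13, 30, 32, 44, 62, 62, 64, 71, 80, 99
Q1 (25th %ile) = 13.0000
Q3 (75th %ile) = 64.0000
IQR = 64.0000 - 13.0000 = 51.0000

IQR = 51.0000


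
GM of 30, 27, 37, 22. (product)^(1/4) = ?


Product = 30 × 27 × 37 × 22 = 659340
GM = 659340^(1/4) = 28.4956

GM = 28.4956


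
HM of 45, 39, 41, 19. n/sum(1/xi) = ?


Sum of reciprocals = 1/45 + 1/39 + 1/41 + 1/19 = 0.124885
HM = 4/0.124885 = 32.0294

HM = 32.0294


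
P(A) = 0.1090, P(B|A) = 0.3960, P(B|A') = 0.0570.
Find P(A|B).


P(B) = P(B|A)*P(A) + P(B|A')*P(A')
= 0.3960*0.1090 + 0.0570*0.8910
= 0.043164 + 0.050787 = 0.093951
P(A|B) = 0.043164/0.093951 = 0.4594

P(A|B) = 0.4594


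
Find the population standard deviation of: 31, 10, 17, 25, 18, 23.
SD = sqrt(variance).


Mean = 20.6667
Variance = 44.2222
SD = sqrt(44.2222) = 6.6500

SD = 6.6500


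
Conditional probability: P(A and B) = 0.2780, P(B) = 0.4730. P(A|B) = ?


P(A|B) = 0.2780/0.4730 = 0.5877

P(A|B) = 0.5877


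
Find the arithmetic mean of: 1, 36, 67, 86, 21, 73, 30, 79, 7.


Sum = 1 + 36 + 67 + 86 + 21 + 73 + 30 + 79 + 7 = 400
n = 9
Mean = 400/9 = 44.4444

Mean = 44.4444


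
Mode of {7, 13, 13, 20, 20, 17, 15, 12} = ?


Frequencies: 7:1, 12:1, 13:2, 15:1, 17:1, 20:2
Max frequency = 2
Mode = 13, 20

Mode = 13, 20


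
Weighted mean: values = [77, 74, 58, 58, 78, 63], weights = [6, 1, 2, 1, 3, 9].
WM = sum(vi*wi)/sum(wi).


Numerator = 77*6 + 74*1 + 58*2 + 58*1 + 78*3 + 63*9 = 1511
Denominator = 6 + 1 + 2 + 1 + 3 + 9 = 22
WM = 1511/22 = 68.6818

WM = 68.6818


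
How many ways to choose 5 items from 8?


C(8,5) = 8!/(5! × 3!)
= 40320/(120 × 6)
= 56

C(8,5) = 56


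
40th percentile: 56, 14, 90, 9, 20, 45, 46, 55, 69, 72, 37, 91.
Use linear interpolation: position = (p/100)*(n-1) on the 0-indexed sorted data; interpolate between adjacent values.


Sorted: 9, 14, 20, 37, 45, 46, 55, 56, 69, 72, 90, 91
n = 12
Index = 40/100 * 11 = 4.4000
Lower = data[4] = 45, Upper = data[5] = 46
P40 = 45 + 0.4000*(1) = 45.4000

P40 = 45.4000


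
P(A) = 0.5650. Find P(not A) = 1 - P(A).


P(not A) = 1 - 0.5650 = 0.4350

P(not A) = 0.4350


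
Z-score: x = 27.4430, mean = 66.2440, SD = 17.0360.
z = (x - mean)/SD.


z = (27.4430 - 66.2440)/17.0360
= -38.8010/17.0360
= -2.2776

z = -2.2776


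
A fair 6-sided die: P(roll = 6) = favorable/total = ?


Favorable outcomes (roll = 6): 1
Total outcomes = 6
P = 1/6 = 0.1667

P = 0.1667


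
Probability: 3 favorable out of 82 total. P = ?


P = 3/82 = 0.0366

P = 0.0366


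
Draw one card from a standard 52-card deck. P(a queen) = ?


4 queens in 52 cards
P = 4/52 = 0.0769

P = 0.0769


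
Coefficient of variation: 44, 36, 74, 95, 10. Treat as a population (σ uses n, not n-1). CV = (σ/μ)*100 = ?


Mean = 51.8000
SD = 29.7214
CV = (29.7214/51.8000)*100 = 57.3772%

CV = 57.3772%


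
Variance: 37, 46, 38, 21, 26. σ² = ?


Mean = 33.6000
Squared deviations: 11.5600, 153.7600, 19.3600, 158.7600, 57.7600
Sum = 401.2000
Variance = 401.2000/5 = 80.2400

Variance = 80.2400


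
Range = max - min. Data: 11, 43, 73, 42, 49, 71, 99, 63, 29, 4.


Max = 99, Min = 4
Range = 99 - 4 = 95

Range = 95


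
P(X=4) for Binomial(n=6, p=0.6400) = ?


C(6,4) = 15
p^4 = 0.167772
(1-p)^2 = 0.129600
P = 15 * 0.167772 * 0.129600 = 0.3261

P(X=4) = 0.3261


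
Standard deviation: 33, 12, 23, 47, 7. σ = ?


Mean = 24.4000
Variance = 208.6400
SD = sqrt(208.6400) = 14.4444

SD = 14.4444


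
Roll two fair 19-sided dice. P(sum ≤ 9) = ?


Total outcomes = 19×19 = 361
Favorable (sum ≤ 9): 36
P = 36/361 = 0.0997

P = 0.0997


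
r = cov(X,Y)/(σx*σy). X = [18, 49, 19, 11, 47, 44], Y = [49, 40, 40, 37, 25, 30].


Mean X = 31.3333, Mean Y = 36.8333
SD X = 15.606267, SD Y = 7.690181
Cov = -70.111111
r = -70.111111/(15.606267*7.690181) = -0.5842

r = -0.5842


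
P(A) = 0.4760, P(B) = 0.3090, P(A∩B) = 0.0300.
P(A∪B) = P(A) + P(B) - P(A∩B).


P(A∪B) = 0.4760 + 0.3090 - 0.0300
= 0.7850 - 0.0300
= 0.7550

P(A∪B) = 0.7550


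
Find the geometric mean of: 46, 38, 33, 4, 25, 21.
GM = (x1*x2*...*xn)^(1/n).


Product = 46 × 38 × 33 × 4 × 25 × 21 = 121136400
GM = 121136400^(1/6) = 22.2440

GM = 22.2440


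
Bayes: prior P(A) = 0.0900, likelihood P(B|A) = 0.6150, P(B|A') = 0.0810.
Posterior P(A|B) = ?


P(B) = P(B|A)*P(A) + P(B|A')*P(A')
= 0.6150*0.0900 + 0.0810*0.9100
= 0.055350 + 0.073710 = 0.129060
P(A|B) = 0.055350/0.129060 = 0.4289

P(A|B) = 0.4289


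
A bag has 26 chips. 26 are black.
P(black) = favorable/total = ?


P = 26/26 = 1.0000

P = 1.0000


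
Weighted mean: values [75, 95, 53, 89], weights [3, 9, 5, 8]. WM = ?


Numerator = 75*3 + 95*9 + 53*5 + 89*8 = 2057
Denominator = 3 + 9 + 5 + 8 = 25
WM = 2057/25 = 82.2800

WM = 82.2800


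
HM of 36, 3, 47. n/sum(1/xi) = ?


Sum of reciprocals = 1/36 + 1/3 + 1/47 = 0.382388
HM = 3/0.382388 = 7.8454

HM = 7.8454


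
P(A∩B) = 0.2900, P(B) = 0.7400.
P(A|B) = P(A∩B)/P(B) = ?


P(A|B) = 0.2900/0.7400 = 0.3919

P(A|B) = 0.3919


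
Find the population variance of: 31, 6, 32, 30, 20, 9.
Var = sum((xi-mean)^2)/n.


Mean = 21.3333
Squared deviations: 93.4444, 235.1111, 113.7778, 75.1111, 1.7778, 152.1111
Sum = 671.3333
Variance = 671.3333/6 = 111.8889

Variance = 111.8889


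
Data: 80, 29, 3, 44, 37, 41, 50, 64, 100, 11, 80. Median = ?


Sorted: 3, 11, 29, 37, 41, 44, 50, 64, 80, 80, 100
n = 11 (odd)
Middle value = 44

Median = 44


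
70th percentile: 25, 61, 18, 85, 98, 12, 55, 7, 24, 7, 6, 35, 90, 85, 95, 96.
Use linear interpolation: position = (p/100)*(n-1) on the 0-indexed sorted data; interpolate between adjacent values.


Sorted: 6, 7, 7, 12, 18, 24, 25, 35, 55, 61, 85, 85, 90, 95, 96, 98
n = 16
Index = 70/100 * 15 = 10.5000
Lower = data[10] = 85, Upper = data[11] = 85
P70 = 85 + 0.5000*(0) = 85.0000

P70 = 85.0000


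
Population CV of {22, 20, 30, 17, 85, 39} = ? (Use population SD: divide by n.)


Mean = 35.5000
SD = 23.3006
CV = (23.3006/35.5000)*100 = 65.6354%

CV = 65.6354%


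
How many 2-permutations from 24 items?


P(24,2) = 24!/22!
= 620448401733239439360000/1124000727777607680000
= 552

P(24,2) = 552


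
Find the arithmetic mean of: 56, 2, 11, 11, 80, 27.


Sum = 56 + 2 + 11 + 11 + 80 + 27 = 187
n = 6
Mean = 187/6 = 31.1667

Mean = 31.1667


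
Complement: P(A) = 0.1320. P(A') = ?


P(not A) = 1 - 0.1320 = 0.8680

P(not A) = 0.8680


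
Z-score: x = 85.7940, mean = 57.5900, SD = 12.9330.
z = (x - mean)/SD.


z = (85.7940 - 57.5900)/12.9330
= 28.2040/12.9330
= 2.1808

z = 2.1808


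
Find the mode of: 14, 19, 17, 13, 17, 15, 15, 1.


Frequencies: 1:1, 13:1, 14:1, 15:2, 17:2, 19:1
Max frequency = 2
Mode = 15, 17

Mode = 15, 17


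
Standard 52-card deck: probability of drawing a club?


13 clubs in 52 cards
P = 13/52 = 0.2500

P = 0.2500


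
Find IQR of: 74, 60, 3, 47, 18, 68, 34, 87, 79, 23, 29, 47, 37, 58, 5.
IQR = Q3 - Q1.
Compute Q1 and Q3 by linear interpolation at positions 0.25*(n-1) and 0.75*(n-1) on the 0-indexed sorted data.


Sorted: 3, 5, 18, 23, 29, 34, 37, 47, 47, 58, 60, 68, 74, 79, 87
Q1 (25th %ile) = 26.0000
Q3 (75th %ile) = 64.0000
IQR = 64.0000 - 26.0000 = 38.0000

IQR = 38.0000


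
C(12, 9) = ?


C(12,9) = 12!/(9! × 3!)
= 479001600/(362880 × 6)
= 220

C(12,9) = 220


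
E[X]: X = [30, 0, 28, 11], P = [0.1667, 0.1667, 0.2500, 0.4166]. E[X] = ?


E[X] = 30*0.1667 + 0*0.1667 + 28*0.2500 + 11*0.4166
= 5.0010 + 0 + 7.0000 + 4.5826
= 16.5836

E[X] = 16.5836


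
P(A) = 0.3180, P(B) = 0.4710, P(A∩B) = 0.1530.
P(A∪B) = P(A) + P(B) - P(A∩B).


P(A∪B) = 0.3180 + 0.4710 - 0.1530
= 0.7890 - 0.1530
= 0.6360

P(A∪B) = 0.6360


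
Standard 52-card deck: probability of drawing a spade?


13 spades in 52 cards
P = 13/52 = 0.2500

P = 0.2500


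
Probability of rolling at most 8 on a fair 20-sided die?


Favorable outcomes (roll ≤ 8): 8
Total outcomes = 20
P = 8/20 = 0.4000

P = 0.4000


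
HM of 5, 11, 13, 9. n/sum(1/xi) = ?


Sum of reciprocals = 1/5 + 1/11 + 1/13 + 1/9 = 0.478943
HM = 4/0.478943 = 8.3517

HM = 8.3517


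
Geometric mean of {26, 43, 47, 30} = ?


Product = 26 × 43 × 47 × 30 = 1576380
GM = 1576380^(1/4) = 35.4336

GM = 35.4336


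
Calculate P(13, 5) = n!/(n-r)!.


P(13,5) = 13!/8!
= 6227020800/40320
= 154440

P(13,5) = 154440


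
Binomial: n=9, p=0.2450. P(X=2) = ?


C(9,2) = 36
p^2 = 0.060025
(1-p)^7 = 0.139839
P = 36 * 0.060025 * 0.139839 = 0.3022

P(X=2) = 0.3022


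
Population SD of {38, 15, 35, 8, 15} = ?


Mean = 22.2000
Variance = 143.7600
SD = sqrt(143.7600) = 11.9900

SD = 11.9900


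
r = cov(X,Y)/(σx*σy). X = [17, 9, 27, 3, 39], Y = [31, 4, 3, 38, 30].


Mean X = 19.0000, Mean Y = 21.2000
SD X = 12.837445, SD Y = 14.715978
Cov = -17.200000
r = -17.200000/(12.837445*14.715978) = -0.0910

r = -0.0910


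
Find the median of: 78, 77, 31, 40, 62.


Sorted: 31, 40, 62, 77, 78
n = 5 (odd)
Middle value = 62

Median = 62


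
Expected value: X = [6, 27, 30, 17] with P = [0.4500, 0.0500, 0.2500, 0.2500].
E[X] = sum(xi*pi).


E[X] = 6*0.4500 + 27*0.0500 + 30*0.2500 + 17*0.2500
= 2.7000 + 1.3500 + 7.5000 + 4.2500
= 15.8000

E[X] = 15.8000


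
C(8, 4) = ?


C(8,4) = 8!/(4! × 4!)
= 40320/(24 × 24)
= 70

C(8,4) = 70


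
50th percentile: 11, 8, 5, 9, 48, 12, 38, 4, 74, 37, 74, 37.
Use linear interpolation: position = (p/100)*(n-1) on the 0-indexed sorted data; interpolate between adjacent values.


Sorted: 4, 5, 8, 9, 11, 12, 37, 37, 38, 48, 74, 74
n = 12
Index = 50/100 * 11 = 5.5000
Lower = data[5] = 12, Upper = data[6] = 37
P50 = 12 + 0.5000*(25) = 24.5000

P50 = 24.5000


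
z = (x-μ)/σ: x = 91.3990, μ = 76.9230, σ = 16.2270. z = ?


z = (91.3990 - 76.9230)/16.2270
= 14.4760/16.2270
= 0.8921

z = 0.8921


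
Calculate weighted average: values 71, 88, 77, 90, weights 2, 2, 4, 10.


Numerator = 71*2 + 88*2 + 77*4 + 90*10 = 1526
Denominator = 2 + 2 + 4 + 10 = 18
WM = 1526/18 = 84.7778

WM = 84.7778


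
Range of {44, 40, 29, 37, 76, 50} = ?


Max = 76, Min = 29
Range = 76 - 29 = 47

Range = 47


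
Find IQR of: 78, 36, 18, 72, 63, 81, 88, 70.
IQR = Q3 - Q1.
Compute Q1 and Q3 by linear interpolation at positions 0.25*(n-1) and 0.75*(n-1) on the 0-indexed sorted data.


Sorted: 18, 36, 63, 70, 72, 78, 81, 88
Q1 (25th %ile) = 56.2500
Q3 (75th %ile) = 78.7500
IQR = 78.7500 - 56.2500 = 22.5000

IQR = 22.5000


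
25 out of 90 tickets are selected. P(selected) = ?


P = 25/90 = 0.2778

P = 0.2778


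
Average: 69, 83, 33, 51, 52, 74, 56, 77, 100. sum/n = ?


Sum = 69 + 83 + 33 + 51 + 52 + 74 + 56 + 77 + 100 = 595
n = 9
Mean = 595/9 = 66.1111

Mean = 66.1111


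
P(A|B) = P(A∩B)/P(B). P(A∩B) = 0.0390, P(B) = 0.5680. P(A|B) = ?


P(A|B) = 0.0390/0.5680 = 0.0687

P(A|B) = 0.0687


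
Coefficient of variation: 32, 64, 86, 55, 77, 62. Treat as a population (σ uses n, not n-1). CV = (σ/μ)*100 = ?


Mean = 62.6667
SD = 17.0848
CV = (17.0848/62.6667)*100 = 27.2629%

CV = 27.2629%


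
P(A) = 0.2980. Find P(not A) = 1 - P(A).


P(not A) = 1 - 0.2980 = 0.7020

P(not A) = 0.7020


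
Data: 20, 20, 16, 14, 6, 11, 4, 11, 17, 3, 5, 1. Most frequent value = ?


Frequencies: 1:1, 3:1, 4:1, 5:1, 6:1, 11:2, 14:1, 16:1, 17:1, 20:2
Max frequency = 2
Mode = 11, 20

Mode = 11, 20


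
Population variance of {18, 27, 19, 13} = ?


Mean = 19.2500
Squared deviations: 1.5625, 60.0625, 0.0625, 39.0625
Sum = 100.7500
Variance = 100.7500/4 = 25.1875

Variance = 25.1875


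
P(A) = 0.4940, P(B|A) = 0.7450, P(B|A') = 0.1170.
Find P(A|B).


P(B) = P(B|A)*P(A) + P(B|A')*P(A')
= 0.7450*0.4940 + 0.1170*0.5060
= 0.368030 + 0.059202 = 0.427232
P(A|B) = 0.368030/0.427232 = 0.8614

P(A|B) = 0.8614


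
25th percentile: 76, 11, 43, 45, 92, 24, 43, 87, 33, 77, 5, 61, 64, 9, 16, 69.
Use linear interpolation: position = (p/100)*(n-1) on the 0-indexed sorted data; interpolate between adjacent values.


Sorted: 5, 9, 11, 16, 24, 33, 43, 43, 45, 61, 64, 69, 76, 77, 87, 92
n = 16
Index = 25/100 * 15 = 3.7500
Lower = data[3] = 16, Upper = data[4] = 24
P25 = 16 + 0.7500*(8) = 22.0000

P25 = 22.0000


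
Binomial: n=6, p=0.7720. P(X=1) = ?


C(6,1) = 6
p^1 = 0.772000
(1-p)^5 = 0.000616
P = 6 * 0.772000 * 0.000616 = 0.0029

P(X=1) = 0.0029


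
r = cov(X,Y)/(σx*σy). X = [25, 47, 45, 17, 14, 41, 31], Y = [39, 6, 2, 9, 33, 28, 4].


Mean X = 31.4286, Mean Y = 17.2857
SD X = 12.373441, SD Y = 14.339897
Cov = -81.265306
r = -81.265306/(12.373441*14.339897) = -0.4580

r = -0.4580


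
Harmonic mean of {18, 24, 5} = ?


Sum of reciprocals = 1/18 + 1/24 + 1/5 = 0.297222
HM = 3/0.297222 = 10.0935

HM = 10.0935
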